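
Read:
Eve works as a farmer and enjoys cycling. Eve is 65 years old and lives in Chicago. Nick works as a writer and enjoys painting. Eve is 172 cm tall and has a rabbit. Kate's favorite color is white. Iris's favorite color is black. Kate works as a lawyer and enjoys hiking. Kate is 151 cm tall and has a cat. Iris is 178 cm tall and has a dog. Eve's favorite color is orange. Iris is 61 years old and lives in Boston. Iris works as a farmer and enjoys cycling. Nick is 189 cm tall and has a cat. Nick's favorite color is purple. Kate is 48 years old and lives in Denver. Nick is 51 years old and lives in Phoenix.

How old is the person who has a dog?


Person with dog is Iris, age 61

61


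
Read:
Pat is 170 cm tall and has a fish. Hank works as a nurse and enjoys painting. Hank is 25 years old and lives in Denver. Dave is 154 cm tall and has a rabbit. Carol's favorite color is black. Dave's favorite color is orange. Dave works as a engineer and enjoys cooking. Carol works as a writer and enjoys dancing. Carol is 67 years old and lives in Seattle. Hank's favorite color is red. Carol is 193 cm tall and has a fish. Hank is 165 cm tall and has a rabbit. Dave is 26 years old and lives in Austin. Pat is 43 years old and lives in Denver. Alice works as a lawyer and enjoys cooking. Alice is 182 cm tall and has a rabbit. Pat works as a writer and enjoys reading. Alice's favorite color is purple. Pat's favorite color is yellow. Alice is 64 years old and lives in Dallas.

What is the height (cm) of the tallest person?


Tallest: Carol at 193 cm

193


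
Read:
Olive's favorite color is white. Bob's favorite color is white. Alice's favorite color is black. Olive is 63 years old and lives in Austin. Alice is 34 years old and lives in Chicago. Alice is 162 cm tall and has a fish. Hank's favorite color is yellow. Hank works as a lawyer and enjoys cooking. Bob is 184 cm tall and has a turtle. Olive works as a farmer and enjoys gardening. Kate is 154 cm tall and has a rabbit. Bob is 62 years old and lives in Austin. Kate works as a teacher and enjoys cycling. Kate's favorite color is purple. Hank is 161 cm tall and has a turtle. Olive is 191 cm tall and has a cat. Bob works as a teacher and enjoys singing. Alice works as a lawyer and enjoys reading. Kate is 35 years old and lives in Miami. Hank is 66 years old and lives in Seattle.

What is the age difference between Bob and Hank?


|62 - 66| = 4

4


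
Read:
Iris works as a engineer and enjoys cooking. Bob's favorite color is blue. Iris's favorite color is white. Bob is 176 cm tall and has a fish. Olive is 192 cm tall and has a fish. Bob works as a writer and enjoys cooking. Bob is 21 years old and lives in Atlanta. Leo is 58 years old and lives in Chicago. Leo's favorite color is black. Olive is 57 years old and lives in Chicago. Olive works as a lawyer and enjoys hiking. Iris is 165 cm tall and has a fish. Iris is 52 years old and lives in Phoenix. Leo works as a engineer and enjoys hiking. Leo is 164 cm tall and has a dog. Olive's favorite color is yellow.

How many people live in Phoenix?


Count in Phoenix: 1

1


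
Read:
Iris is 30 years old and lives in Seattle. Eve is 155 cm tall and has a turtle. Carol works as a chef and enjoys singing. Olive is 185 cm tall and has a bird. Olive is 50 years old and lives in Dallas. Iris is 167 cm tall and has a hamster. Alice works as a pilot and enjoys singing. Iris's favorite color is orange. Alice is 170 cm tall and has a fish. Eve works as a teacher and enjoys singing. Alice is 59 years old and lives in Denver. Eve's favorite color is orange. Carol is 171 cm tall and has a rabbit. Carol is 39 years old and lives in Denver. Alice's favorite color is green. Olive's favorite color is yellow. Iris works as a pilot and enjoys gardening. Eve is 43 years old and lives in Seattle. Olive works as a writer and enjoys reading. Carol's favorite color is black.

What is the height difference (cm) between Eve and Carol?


|155 - 171| = 16

16


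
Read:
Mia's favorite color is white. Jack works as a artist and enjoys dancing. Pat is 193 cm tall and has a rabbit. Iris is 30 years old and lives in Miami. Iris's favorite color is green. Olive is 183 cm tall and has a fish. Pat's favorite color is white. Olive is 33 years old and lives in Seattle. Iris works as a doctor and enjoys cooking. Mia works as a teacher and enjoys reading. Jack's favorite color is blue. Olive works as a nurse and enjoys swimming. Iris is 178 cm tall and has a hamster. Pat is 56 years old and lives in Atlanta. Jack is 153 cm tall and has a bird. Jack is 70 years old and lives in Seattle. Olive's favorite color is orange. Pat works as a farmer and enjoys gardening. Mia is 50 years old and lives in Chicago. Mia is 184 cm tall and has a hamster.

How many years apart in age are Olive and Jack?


33 vs 70, diff = 37

37


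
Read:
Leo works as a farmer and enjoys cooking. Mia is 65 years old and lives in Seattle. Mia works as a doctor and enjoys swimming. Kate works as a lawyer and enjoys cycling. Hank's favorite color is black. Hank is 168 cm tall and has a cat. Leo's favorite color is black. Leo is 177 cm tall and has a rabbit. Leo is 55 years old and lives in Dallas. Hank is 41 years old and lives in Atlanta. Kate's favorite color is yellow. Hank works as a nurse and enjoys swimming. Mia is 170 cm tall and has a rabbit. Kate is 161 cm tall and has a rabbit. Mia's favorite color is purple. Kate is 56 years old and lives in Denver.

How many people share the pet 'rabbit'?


Count: 3

3


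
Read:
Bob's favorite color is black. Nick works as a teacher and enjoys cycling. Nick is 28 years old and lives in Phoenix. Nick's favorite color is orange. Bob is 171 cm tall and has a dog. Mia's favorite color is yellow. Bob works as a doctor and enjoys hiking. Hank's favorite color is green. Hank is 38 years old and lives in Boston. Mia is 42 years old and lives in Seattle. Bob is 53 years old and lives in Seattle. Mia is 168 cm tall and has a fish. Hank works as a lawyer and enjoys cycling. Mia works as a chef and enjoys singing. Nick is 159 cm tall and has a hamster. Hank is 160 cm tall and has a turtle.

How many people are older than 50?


Filter: 1

1


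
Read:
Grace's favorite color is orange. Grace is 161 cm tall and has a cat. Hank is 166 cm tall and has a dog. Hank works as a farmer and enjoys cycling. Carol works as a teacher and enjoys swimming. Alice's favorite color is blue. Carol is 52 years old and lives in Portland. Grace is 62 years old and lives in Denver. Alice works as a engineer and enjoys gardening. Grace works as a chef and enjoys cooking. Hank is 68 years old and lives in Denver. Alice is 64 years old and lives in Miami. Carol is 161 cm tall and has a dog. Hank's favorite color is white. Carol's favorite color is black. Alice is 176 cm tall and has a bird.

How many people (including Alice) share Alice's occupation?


Alice is a engineer. Count = 1

1


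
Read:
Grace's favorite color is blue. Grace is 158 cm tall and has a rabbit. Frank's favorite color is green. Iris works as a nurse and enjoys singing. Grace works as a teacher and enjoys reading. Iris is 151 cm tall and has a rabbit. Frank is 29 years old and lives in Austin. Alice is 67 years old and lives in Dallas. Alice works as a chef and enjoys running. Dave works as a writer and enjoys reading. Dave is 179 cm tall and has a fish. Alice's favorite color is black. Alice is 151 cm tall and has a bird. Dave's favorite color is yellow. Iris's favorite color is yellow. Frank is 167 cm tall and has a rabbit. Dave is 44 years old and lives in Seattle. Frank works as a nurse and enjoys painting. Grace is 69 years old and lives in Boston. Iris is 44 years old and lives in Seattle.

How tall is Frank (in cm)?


Frank is 167 cm tall

167


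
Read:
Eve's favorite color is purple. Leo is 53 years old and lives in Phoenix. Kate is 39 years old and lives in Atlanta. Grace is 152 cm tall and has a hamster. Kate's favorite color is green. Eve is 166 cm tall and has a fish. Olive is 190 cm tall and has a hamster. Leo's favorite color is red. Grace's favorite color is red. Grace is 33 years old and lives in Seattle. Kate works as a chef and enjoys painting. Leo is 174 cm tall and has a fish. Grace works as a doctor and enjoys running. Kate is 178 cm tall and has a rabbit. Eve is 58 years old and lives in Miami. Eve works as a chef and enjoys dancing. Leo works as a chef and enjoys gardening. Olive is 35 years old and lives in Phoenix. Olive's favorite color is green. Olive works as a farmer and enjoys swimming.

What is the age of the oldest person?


Oldest: Eve at 58

58


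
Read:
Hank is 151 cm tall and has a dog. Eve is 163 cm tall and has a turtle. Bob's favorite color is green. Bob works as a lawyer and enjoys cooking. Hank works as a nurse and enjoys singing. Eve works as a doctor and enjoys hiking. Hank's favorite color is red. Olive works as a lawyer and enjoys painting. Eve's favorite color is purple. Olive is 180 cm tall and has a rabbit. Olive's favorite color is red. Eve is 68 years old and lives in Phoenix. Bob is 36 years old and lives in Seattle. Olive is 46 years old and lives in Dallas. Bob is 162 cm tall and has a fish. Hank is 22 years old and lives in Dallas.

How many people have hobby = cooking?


Count: 1

1


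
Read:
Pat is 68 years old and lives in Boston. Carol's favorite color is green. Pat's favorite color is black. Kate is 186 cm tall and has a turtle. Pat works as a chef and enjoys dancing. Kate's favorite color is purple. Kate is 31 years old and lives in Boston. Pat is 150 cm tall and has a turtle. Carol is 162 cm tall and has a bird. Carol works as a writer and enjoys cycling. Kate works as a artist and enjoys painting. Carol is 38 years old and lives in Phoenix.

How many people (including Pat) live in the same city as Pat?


Pat lives in Boston. Count = 2

2


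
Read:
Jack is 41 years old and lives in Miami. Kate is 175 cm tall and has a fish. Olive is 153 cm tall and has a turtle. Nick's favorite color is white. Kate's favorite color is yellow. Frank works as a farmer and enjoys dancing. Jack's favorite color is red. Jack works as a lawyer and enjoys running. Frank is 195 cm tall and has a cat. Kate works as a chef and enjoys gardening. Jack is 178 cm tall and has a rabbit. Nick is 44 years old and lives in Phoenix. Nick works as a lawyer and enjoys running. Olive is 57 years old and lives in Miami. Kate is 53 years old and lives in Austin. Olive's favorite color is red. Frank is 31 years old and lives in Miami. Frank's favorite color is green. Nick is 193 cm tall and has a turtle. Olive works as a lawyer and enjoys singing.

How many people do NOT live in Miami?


Not in Miami: 2

2


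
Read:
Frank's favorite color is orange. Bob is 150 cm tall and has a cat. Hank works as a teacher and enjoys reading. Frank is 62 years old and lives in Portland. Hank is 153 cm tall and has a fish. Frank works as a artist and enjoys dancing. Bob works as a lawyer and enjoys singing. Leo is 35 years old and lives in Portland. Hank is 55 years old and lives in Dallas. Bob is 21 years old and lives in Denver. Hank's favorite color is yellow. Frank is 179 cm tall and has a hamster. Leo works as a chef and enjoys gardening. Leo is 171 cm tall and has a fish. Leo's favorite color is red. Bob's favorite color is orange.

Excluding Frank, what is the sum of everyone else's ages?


Sum (excluding Frank): 111

111


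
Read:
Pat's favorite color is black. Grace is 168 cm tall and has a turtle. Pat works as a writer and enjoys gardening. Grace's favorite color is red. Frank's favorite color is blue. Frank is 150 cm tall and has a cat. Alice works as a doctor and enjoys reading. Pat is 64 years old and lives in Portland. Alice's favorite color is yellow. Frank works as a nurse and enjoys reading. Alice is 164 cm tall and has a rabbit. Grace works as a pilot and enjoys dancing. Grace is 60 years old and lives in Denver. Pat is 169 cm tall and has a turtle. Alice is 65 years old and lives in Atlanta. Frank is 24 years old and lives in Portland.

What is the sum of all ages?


64+65+24+60 = 213

213


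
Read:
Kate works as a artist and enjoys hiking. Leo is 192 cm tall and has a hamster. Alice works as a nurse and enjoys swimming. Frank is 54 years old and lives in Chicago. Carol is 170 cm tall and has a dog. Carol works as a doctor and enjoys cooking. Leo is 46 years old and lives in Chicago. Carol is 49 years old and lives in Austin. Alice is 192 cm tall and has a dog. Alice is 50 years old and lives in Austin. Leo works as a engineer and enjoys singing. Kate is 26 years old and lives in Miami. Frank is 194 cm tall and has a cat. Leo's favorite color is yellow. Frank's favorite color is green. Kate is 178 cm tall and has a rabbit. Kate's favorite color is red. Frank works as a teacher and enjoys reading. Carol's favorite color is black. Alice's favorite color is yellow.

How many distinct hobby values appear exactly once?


Unique hobby values: 5

5


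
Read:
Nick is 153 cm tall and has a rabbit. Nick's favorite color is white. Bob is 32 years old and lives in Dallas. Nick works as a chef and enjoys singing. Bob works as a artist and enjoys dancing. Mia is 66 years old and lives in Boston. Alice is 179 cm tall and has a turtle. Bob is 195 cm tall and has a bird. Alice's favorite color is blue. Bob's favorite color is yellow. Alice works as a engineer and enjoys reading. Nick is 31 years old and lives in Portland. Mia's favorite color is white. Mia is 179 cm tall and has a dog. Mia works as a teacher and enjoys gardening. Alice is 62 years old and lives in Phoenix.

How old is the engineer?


The engineer is Alice, age 62

62


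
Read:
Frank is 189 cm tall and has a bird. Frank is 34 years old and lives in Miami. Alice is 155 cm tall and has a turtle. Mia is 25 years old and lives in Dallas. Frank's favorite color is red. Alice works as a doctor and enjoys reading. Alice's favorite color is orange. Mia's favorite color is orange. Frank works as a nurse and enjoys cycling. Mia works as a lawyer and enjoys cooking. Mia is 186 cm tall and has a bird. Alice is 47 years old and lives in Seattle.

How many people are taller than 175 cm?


Taller than 175: 2

2


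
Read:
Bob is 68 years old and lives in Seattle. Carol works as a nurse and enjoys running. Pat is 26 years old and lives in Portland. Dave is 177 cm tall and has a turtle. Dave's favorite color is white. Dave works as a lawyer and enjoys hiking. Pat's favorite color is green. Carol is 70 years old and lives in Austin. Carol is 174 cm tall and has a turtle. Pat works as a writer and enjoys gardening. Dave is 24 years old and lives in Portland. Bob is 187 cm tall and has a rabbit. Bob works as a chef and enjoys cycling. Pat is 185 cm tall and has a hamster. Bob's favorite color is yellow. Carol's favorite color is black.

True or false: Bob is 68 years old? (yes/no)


Bob is actually 68. yes

yes


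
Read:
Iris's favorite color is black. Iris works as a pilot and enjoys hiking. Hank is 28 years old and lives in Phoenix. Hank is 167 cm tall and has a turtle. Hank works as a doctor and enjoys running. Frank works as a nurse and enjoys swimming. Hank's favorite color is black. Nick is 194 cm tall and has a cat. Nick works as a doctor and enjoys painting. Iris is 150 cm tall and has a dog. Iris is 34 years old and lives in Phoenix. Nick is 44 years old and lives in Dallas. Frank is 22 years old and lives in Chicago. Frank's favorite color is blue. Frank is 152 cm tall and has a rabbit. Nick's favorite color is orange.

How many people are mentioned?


People: Iris, Nick, Frank, Hank. Count = 4

4


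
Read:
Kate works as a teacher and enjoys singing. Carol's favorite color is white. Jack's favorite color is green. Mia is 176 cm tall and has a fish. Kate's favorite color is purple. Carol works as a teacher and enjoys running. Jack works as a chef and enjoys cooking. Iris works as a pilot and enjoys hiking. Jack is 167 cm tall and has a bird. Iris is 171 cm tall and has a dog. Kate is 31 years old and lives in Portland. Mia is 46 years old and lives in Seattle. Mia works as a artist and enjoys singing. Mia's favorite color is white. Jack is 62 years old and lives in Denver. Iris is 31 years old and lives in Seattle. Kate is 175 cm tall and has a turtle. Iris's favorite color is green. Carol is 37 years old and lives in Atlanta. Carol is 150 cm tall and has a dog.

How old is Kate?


Kate is 31 years old

31


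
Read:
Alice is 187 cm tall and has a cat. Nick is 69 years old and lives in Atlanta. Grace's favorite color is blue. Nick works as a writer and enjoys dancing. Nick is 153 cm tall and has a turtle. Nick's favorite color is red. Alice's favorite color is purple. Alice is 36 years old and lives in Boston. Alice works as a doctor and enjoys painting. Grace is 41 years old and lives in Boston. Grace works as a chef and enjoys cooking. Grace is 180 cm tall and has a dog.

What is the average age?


Sum=146, n=3, avg=48.67

48.67


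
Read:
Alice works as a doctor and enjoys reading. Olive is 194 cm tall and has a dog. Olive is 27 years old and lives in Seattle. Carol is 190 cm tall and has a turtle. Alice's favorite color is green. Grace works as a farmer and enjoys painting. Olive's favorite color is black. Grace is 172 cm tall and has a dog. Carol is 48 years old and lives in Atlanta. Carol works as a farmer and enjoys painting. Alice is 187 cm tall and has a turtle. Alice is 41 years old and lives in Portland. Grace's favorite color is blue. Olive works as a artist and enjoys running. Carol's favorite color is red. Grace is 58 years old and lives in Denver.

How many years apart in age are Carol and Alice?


48 vs 41, diff = 7

7


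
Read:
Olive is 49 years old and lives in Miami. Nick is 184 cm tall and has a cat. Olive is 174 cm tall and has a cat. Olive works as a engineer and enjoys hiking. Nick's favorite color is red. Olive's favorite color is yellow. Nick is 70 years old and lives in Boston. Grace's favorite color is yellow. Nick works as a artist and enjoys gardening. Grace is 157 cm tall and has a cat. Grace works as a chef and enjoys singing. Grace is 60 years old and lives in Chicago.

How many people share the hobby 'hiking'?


Count: 1

1


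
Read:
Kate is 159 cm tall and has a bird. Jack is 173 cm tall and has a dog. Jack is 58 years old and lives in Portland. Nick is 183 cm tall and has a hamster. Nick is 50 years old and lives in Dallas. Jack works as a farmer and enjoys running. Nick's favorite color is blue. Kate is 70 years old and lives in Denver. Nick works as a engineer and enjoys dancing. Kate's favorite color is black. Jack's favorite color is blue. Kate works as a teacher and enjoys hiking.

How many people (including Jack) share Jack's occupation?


Jack is a farmer. Count = 1

1


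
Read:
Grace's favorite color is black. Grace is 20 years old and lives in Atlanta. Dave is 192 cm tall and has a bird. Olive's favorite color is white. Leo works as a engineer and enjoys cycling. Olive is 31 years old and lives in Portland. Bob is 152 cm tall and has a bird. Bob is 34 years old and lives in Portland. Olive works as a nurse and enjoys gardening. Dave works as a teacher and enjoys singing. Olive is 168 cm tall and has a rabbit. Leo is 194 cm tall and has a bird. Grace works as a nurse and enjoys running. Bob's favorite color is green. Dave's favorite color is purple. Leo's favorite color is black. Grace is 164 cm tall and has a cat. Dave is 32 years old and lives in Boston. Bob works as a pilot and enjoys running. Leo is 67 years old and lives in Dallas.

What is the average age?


Sum=184, n=5, avg=36.8

36.8


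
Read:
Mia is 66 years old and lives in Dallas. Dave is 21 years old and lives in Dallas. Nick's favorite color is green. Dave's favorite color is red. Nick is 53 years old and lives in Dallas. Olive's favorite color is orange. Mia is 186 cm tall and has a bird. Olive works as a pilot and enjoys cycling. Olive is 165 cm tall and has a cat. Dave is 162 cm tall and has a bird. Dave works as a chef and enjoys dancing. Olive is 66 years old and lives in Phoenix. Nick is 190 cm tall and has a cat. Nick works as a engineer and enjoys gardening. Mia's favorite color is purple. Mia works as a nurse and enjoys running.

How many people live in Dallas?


Count in Dallas: 3

3


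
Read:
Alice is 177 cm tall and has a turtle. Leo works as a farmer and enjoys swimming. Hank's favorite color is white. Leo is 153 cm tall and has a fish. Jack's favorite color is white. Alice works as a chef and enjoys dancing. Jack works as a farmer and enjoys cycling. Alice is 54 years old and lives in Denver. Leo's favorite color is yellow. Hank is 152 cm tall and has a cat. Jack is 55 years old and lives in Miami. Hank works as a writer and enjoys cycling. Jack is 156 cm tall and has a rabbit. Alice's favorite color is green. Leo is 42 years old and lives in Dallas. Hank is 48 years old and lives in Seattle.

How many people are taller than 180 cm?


Taller than 180: 0

0


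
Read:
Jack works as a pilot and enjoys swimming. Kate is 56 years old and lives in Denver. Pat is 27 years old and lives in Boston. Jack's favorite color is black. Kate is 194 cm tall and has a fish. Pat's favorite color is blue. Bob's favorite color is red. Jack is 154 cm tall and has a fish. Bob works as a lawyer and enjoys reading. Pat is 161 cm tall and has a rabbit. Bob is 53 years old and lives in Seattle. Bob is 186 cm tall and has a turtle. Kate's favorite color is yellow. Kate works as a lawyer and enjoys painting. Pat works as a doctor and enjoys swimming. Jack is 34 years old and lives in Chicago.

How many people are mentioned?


People: Jack, Pat, Bob, Kate. Count = 4

4


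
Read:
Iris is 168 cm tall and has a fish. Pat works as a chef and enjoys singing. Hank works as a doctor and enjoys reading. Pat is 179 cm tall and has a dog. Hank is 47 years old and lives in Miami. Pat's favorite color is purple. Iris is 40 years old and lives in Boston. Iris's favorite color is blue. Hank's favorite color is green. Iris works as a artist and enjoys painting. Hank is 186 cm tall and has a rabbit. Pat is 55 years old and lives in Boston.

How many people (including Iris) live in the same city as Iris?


Iris lives in Boston. Count = 2

2


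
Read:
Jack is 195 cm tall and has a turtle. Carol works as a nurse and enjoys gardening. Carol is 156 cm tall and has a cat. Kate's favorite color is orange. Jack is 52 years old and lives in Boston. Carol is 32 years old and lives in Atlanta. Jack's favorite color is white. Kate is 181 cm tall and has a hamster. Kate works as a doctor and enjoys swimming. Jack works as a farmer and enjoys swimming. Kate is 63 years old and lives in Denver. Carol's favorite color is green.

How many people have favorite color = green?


Count: 1

1


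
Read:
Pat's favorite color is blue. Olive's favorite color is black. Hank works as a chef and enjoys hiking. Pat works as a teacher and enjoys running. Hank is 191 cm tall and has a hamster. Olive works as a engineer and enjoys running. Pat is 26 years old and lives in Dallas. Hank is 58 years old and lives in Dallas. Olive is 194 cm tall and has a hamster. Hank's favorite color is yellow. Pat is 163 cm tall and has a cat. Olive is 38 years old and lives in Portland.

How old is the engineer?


The engineer is Olive, age 38

38


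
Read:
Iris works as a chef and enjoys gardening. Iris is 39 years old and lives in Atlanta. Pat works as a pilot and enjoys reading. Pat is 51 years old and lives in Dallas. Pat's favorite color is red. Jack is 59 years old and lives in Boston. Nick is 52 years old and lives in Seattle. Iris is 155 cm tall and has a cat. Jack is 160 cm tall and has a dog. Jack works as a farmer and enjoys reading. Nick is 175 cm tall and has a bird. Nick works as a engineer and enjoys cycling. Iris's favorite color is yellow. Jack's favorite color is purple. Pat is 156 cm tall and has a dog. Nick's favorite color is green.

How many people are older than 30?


Filter: 4

4


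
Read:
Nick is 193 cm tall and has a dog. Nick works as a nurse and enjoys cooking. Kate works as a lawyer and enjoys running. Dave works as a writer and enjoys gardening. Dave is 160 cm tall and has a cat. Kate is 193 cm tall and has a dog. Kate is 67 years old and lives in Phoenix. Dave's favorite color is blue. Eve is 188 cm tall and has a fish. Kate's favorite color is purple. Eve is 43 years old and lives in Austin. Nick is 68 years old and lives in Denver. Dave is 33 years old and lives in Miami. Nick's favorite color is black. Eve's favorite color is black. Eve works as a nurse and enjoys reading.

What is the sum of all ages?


43+67+68+33 = 211

211


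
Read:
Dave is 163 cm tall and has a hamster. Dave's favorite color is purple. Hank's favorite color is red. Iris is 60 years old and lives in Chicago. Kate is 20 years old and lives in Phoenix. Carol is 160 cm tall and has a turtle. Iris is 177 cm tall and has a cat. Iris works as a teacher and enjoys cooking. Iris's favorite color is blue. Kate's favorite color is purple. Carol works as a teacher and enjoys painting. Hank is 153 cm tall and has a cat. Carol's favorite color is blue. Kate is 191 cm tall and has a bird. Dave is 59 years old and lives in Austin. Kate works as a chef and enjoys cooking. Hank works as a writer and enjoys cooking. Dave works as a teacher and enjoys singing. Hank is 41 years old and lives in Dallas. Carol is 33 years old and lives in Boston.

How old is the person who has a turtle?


Person with turtle is Carol, age 33

33


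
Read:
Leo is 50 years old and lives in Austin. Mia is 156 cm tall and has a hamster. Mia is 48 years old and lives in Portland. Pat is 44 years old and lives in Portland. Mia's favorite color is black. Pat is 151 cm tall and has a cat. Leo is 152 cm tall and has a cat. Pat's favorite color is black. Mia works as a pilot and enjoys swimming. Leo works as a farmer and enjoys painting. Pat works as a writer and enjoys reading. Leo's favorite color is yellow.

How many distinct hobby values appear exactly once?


Unique hobby values: 3

3


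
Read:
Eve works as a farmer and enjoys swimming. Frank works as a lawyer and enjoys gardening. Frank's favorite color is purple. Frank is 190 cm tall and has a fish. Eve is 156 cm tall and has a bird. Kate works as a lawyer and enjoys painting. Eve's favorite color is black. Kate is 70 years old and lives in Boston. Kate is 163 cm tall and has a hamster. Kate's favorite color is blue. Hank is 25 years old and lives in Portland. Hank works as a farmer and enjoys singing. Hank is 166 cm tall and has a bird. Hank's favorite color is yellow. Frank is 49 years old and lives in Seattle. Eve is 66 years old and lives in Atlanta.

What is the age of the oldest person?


Oldest: Kate at 70

70


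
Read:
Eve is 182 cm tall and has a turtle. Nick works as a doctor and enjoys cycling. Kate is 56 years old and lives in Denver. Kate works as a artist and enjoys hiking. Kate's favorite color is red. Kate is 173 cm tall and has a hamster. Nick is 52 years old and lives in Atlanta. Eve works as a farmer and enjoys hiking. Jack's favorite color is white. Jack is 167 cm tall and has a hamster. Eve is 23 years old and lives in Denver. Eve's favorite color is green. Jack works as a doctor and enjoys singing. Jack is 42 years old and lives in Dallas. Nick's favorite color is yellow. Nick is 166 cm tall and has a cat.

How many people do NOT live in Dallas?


Not in Dallas: 3

3


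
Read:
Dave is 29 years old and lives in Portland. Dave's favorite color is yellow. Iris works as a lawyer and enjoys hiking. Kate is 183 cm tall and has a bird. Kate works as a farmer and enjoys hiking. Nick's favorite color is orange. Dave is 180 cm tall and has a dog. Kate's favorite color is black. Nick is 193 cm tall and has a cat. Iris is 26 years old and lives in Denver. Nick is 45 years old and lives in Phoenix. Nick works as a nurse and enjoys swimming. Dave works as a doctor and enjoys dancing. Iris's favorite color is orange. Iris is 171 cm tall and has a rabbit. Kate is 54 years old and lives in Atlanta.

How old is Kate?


Kate is 54 years old

54


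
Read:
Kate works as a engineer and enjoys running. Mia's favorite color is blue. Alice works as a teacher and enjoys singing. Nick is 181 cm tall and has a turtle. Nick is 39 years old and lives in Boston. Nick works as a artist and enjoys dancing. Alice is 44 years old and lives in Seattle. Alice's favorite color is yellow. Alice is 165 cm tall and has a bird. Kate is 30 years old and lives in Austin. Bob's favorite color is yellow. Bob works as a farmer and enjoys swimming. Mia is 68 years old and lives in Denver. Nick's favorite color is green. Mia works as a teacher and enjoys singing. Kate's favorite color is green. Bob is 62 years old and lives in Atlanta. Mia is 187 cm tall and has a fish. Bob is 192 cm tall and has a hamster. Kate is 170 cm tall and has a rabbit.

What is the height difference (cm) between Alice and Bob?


|165 - 192| = 27

27


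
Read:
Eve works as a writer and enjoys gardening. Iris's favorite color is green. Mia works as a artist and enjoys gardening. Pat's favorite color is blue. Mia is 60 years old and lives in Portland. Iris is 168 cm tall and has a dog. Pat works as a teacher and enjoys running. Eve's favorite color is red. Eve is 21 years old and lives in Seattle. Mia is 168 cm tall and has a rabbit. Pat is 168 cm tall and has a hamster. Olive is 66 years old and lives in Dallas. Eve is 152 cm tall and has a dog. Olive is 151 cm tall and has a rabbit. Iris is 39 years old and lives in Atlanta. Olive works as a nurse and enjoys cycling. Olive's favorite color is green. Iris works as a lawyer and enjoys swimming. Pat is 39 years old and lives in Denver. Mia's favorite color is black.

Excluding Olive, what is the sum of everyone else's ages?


Sum (excluding Olive): 159

159


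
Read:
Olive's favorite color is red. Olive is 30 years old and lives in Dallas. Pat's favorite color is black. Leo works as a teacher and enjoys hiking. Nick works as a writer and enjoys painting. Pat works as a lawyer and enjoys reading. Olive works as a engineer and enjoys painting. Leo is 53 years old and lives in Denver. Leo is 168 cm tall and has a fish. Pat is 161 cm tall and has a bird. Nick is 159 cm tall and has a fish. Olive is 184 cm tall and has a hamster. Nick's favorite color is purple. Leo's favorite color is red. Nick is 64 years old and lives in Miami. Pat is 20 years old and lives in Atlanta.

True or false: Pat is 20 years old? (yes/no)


Pat is actually 20. yes

yes


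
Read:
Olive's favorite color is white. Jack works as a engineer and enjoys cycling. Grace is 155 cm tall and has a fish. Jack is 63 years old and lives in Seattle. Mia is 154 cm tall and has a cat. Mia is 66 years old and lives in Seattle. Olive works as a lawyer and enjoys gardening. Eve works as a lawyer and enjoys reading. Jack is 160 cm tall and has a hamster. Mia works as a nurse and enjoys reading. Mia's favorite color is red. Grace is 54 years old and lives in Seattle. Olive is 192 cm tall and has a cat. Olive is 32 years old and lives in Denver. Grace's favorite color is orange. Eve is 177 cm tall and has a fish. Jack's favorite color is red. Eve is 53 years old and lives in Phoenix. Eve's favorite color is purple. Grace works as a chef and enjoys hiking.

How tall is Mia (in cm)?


Mia is 154 cm tall

154


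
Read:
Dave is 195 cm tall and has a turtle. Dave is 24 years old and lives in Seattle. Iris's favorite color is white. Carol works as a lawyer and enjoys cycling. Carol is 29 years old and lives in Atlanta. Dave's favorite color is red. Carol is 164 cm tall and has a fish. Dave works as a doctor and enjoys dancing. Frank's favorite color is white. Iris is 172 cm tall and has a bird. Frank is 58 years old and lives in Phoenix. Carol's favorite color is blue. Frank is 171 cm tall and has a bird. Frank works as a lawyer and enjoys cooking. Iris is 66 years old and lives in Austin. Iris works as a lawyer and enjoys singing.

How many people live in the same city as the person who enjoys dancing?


Person with hobby dancing is Dave, city Seattle. Count = 1

1


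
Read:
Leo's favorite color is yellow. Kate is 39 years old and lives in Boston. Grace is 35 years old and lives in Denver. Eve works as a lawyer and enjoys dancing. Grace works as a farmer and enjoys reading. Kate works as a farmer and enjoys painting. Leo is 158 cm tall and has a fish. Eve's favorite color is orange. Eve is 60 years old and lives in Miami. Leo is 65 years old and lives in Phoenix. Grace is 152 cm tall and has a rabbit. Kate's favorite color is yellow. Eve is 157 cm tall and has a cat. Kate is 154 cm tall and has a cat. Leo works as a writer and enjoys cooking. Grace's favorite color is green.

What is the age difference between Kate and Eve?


|39 - 60| = 21

21


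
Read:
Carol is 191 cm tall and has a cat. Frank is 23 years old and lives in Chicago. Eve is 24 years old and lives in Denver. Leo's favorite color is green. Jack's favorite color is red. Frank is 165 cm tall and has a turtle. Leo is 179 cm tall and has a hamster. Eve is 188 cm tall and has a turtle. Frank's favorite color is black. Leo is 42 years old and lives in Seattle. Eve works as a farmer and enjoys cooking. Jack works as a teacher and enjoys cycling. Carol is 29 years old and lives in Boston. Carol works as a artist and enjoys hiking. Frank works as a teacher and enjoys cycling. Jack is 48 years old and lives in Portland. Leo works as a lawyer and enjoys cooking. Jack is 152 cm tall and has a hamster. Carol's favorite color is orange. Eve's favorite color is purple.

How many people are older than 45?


Filter: 1

1


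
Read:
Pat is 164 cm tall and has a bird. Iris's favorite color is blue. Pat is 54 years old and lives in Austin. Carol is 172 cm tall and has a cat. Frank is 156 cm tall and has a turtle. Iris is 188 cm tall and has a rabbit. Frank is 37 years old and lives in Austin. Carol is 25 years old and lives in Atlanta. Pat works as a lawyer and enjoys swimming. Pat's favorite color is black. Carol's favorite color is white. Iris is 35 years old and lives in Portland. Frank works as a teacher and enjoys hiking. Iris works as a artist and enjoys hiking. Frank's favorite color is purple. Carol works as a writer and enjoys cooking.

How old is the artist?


The artist is Iris, age 35

35


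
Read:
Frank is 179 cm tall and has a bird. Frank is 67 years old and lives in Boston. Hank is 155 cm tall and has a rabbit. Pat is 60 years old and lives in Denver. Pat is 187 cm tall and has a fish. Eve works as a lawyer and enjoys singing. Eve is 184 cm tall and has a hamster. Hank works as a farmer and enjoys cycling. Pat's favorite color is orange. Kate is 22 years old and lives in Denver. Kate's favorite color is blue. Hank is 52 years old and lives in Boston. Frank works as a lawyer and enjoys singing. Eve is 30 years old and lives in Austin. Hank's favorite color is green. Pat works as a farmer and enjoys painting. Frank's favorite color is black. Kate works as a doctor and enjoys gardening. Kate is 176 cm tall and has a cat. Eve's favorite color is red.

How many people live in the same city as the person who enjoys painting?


Person with hobby painting is Pat, city Denver. Count = 2

2


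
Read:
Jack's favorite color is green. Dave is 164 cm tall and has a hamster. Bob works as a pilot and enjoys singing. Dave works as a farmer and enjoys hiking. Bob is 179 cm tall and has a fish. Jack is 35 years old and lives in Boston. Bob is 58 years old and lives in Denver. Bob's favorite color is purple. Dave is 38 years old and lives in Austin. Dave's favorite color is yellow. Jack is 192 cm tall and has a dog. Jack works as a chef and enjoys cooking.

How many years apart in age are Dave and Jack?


38 vs 35, diff = 3

3


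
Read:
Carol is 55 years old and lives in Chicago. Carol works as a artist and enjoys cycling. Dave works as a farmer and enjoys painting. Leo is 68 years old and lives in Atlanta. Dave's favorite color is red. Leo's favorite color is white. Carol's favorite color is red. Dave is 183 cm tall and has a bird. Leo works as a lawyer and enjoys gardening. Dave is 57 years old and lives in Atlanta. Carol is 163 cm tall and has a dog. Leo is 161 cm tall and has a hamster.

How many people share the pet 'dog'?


Count: 1

1


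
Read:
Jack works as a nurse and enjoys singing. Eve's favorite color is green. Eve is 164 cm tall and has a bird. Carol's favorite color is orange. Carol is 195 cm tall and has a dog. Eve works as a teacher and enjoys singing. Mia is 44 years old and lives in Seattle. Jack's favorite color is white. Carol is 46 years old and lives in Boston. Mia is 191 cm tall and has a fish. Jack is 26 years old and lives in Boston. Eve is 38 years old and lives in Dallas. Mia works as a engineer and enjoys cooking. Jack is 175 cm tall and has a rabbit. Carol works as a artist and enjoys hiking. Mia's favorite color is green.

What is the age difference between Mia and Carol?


|44 - 46| = 2

2


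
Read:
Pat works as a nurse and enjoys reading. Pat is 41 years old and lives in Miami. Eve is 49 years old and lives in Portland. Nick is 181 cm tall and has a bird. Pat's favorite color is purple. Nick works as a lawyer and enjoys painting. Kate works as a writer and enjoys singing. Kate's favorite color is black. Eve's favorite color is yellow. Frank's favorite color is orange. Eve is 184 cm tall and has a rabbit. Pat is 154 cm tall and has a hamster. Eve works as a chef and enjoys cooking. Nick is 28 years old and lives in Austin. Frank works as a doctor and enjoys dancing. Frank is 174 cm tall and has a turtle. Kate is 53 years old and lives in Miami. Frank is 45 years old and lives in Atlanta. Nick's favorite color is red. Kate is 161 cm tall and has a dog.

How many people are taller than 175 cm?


Taller than 175: 2

2


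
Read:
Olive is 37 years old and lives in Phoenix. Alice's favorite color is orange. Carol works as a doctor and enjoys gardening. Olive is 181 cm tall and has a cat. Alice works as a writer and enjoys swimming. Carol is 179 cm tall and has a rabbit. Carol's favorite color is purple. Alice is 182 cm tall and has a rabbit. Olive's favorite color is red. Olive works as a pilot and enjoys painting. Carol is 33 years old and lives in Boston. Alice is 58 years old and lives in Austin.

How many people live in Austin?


Count in Austin: 1

1


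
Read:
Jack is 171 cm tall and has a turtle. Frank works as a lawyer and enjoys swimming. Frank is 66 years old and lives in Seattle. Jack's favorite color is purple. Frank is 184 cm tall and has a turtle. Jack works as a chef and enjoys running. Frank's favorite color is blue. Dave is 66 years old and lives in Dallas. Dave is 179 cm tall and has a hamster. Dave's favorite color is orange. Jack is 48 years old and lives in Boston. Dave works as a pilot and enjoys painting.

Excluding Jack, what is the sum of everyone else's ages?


Sum (excluding Jack): 132

132


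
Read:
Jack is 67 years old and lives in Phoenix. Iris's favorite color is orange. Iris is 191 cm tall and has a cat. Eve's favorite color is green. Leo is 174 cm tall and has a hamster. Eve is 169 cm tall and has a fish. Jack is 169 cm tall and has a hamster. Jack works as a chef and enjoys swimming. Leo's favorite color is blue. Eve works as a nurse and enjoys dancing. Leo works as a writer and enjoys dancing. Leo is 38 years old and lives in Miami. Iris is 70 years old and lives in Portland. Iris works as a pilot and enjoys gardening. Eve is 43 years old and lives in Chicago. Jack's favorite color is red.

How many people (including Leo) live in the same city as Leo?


Leo lives in Miami. Count = 1

1


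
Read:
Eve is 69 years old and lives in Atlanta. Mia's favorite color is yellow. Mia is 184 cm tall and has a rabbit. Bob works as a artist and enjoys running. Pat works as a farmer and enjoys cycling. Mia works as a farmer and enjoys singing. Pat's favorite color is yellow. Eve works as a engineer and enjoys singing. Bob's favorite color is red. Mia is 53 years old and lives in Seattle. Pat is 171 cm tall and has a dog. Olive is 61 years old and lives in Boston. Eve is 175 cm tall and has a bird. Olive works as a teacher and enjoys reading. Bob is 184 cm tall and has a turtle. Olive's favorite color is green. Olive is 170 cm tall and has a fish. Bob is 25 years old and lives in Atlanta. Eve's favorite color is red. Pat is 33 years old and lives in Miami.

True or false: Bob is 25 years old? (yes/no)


Bob is actually 25. yes

yes
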